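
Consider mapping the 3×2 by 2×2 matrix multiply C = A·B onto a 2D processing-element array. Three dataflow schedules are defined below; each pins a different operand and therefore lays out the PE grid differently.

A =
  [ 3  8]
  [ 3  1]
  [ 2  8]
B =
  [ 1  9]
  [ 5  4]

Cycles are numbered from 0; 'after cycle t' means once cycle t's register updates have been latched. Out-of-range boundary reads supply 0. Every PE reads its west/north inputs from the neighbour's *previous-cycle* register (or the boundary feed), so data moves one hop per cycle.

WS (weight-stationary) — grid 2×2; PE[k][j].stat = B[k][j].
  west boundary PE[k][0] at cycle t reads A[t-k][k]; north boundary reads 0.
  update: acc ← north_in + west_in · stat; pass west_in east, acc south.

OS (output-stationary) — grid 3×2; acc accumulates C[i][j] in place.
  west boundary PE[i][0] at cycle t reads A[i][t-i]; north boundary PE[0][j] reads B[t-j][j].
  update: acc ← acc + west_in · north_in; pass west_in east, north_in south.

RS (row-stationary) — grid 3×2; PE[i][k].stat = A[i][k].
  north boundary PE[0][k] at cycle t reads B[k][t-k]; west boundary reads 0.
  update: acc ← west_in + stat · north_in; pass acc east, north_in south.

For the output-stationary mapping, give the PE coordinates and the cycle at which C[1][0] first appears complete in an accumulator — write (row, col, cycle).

(row, col, cycle) = (1, 0, 2)

Under OS, C[1][0] lands at PE[1][0]:
  @0  [1,0]  acc 0  |  →0  ↓0
  @1  [1,0]  acc 3  |  →3  ↓1
  @2  [1,0]  acc 8  |  →1  ↓5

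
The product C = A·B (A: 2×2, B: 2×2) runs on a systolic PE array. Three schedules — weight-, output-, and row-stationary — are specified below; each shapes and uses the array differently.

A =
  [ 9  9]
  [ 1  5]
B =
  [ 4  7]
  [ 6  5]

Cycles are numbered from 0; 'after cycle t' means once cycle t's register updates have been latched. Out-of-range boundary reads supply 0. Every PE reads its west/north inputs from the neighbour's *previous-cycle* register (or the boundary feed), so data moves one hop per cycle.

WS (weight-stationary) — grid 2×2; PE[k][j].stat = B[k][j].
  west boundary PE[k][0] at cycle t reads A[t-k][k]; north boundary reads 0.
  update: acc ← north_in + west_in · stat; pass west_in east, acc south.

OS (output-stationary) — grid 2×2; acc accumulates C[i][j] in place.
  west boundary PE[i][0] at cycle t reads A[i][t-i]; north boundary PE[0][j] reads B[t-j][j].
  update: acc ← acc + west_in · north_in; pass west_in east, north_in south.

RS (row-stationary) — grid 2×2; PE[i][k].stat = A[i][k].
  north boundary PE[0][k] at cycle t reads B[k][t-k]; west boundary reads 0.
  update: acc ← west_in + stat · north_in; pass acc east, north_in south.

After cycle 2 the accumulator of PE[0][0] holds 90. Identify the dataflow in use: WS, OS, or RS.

dataflow = OS

Under WS (2×2), PE[0][0]:
  c0 r0c0: 36 / 9 / 36
  c1 r0c0: 4 / 1 / 4
  c2 r0c0: 0 / 0 / 0
Under OS (2×2), PE[0][0]:
  c0 r0c0: 36 / 9 / 4
  c1 r0c0: 90 / 9 / 6
  c2 r0c0: 90 / 0 / 0
Under RS (2×2), PE[0][0]:
  c0 r0c0: 36 / 36 / 4
  c1 r0c0: 63 / 63 / 7
  c2 r0c0: 0 / 0 / 0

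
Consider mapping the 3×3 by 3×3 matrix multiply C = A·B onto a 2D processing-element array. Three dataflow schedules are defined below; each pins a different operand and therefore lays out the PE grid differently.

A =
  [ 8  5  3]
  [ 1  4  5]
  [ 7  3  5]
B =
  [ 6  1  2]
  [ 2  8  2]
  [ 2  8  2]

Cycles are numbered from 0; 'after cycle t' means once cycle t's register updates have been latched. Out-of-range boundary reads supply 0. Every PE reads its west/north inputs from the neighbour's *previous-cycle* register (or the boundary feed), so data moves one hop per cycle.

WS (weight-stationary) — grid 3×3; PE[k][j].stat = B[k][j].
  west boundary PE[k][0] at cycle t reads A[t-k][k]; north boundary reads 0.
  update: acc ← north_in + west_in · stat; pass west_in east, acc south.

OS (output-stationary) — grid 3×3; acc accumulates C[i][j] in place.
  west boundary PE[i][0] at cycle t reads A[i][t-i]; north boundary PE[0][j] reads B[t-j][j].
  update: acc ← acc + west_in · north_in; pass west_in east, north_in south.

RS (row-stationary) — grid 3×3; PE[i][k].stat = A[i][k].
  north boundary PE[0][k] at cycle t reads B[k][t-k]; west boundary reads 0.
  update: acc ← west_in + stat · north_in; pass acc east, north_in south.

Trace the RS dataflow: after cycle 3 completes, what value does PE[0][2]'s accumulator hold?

Tracing RS — 3×3 array, target PE[0][2]:
  0: (0,1).acc=0  regs=<0,0>
  0: (0,2).acc=0  regs=<0,0>
  1: (0,1).acc=58  regs=<58,2>
  1: (0,2).acc=0  regs=<0,0>
  2: (0,1).acc=48  regs=<48,8>
  2: (0,2).acc=64  regs=<64,2>
  3: (0,1).acc=26  regs=<26,2>
  3: (0,2).acc=72  regs=<72,8>

PE[0][2].acc = 72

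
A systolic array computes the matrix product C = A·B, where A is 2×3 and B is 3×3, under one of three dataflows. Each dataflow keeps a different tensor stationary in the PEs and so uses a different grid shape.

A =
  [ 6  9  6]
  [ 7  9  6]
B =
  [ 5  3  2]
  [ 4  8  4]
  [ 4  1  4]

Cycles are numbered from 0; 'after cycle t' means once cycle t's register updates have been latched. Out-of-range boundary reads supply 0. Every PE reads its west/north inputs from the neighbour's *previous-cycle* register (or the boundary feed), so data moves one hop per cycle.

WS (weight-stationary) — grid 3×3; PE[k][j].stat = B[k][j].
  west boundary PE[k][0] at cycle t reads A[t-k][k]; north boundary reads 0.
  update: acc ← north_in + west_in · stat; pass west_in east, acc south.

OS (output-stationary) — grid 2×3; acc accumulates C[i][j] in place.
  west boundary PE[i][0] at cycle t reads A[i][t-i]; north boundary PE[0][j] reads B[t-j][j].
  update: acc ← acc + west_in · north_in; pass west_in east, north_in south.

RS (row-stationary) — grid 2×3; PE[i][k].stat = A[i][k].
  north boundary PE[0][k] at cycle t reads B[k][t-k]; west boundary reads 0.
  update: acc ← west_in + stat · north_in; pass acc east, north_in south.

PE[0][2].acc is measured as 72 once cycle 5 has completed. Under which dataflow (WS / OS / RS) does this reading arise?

dataflow = OS

WS [3×3] PE[0][2] across cycles:
  cycle 0: PE[0][2] → acc 0, east 0, south 0
  cycle 1: PE[0][2] → acc 0, east 0, south 0
  cycle 2: PE[0][2] → acc 12, east 6, south 12
  cycle 3: PE[0][2] → acc 14, east 7, south 14
  cycle 4: PE[0][2] → acc 0, east 0, south 0
  cycle 5: PE[0][2] → acc 0, east 0, south 0
OS [2×3] PE[0][2] across cycles:
  cycle 0: PE[0][2] → acc 0, east 0, south 0
  cycle 1: PE[0][2] → acc 0, east 0, south 0
  cycle 2: PE[0][2] → acc 12, east 6, south 2
  cycle 3: PE[0][2] → acc 48, east 9, south 4
  cycle 4: PE[0][2] → acc 72, east 6, south 4
  cycle 5: PE[0][2] → acc 72, east 0, south 0
RS [2×3] PE[0][2] across cycles:
  cycle 0: PE[0][2] → acc 0, east 0, south 0
  cycle 1: PE[0][2] → acc 0, east 0, south 0
  cycle 2: PE[0][2] → acc 90, east 90, south 4
  cycle 3: PE[0][2] → acc 96, east 96, south 1
  cycle 4: PE[0][2] → acc 72, east 72, south 4
  cycle 5: PE[0][2] → acc 0, east 0, south 0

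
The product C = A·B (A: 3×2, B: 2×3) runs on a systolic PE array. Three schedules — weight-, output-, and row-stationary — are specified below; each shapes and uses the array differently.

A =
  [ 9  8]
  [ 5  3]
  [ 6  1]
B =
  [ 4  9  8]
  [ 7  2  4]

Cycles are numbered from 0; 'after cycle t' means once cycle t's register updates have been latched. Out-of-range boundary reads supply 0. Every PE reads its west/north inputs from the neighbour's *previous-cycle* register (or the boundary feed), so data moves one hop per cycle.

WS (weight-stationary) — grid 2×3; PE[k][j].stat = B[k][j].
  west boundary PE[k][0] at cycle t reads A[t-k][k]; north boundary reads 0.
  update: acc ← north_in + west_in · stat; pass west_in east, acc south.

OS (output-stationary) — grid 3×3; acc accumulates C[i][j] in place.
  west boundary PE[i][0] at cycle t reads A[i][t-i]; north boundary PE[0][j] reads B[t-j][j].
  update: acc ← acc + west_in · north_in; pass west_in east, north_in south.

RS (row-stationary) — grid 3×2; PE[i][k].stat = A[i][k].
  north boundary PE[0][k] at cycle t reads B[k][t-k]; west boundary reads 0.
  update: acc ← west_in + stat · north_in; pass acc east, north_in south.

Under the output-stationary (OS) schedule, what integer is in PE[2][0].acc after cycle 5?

OS 3×3: PE[2][0] cycle-by-cycle (with neighbour feeds):
  step 0 · PE1,0: acc=0; fwd→0 fwd↓0
  step 0 · PE2,0: acc=0; fwd→0 fwd↓0
  step 1 · PE1,0: acc=20; fwd→5 fwd↓4
  step 1 · PE2,0: acc=0; fwd→0 fwd↓0
  step 2 · PE1,0: acc=41; fwd→3 fwd↓7
  step 2 · PE2,0: acc=24; fwd→6 fwd↓4
  step 3 · PE1,0: acc=41; fwd→0 fwd↓0
  step 3 · PE2,0: acc=31; fwd→1 fwd↓7
  step 4 · PE1,0: acc=41; fwd→0 fwd↓0
  step 4 · PE2,0: acc=31; fwd→0 fwd↓0
  step 5 · PE1,0: acc=41; fwd→0 fwd↓0
  step 5 · PE2,0: acc=31; fwd→0 fwd↓0

PE[2][0].acc = 31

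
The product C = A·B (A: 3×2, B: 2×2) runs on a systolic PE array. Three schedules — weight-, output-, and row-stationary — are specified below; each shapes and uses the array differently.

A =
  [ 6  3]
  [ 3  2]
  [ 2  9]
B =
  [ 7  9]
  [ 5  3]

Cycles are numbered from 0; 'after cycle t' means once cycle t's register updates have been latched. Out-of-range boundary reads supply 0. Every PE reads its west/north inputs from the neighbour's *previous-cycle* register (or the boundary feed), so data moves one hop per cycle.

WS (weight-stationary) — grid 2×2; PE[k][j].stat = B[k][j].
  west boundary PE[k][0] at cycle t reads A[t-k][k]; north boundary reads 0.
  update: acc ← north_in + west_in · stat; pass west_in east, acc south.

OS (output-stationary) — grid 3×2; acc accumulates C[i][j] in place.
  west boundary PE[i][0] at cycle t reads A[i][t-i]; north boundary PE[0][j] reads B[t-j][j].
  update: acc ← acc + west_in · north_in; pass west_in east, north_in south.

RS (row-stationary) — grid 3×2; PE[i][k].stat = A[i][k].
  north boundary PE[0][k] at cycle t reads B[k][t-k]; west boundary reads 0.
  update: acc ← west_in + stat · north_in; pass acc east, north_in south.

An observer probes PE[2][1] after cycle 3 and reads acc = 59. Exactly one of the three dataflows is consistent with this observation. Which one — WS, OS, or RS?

dataflow = RS

WS (2×2): PE[2][1] does not exist.
— OS: 3×2; PE[2][1] trace:
  cycle 0: PE[2][1] → acc 0, east 0, south 0
  cycle 1: PE[2][1] → acc 0, east 0, south 0
  cycle 2: PE[2][1] → acc 0, east 0, south 0
  cycle 3: PE[2][1] → acc 18, east 2, south 9
— RS: 3×2; PE[2][1] trace:
  cycle 0: PE[2][1] → acc 0, east 0, south 0
  cycle 1: PE[2][1] → acc 0, east 0, south 0
  cycle 2: PE[2][1] → acc 0, east 0, south 0
  cycle 3: PE[2][1] → acc 59, east 59, south 5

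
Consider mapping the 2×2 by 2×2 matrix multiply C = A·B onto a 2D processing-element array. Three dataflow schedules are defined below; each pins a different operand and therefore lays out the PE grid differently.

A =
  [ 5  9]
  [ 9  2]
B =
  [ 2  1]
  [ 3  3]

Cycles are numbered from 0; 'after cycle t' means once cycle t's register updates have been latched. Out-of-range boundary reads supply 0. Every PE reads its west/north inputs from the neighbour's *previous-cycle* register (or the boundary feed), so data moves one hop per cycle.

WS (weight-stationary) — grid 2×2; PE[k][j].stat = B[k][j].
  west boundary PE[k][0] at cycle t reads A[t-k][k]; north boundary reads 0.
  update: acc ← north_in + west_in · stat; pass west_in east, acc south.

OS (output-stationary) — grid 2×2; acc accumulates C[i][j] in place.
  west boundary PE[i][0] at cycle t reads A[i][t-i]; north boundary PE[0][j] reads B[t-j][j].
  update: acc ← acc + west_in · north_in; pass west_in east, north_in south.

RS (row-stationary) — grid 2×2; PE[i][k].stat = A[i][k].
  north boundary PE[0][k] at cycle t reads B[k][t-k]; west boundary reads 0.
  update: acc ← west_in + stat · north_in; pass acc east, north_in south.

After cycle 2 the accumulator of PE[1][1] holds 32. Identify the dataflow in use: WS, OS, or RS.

dataflow = WS

WS [2×2] PE[1][1] across cycles:
  @0  [1,1]  acc 0  |  →0  ↓0
  @1  [1,1]  acc 0  |  →0  ↓0
  @2  [1,1]  acc 32  |  →9  ↓32
OS [2×2] PE[1][1] across cycles:
  @0  [1,1]  acc 0  |  →0  ↓0
  @1  [1,1]  acc 0  |  →0  ↓0
  @2  [1,1]  acc 9  |  →9  ↓1
RS [2×2] PE[1][1] across cycles:
  @0  [1,1]  acc 0  |  →0  ↓0
  @1  [1,1]  acc 0  |  →0  ↓0
  @2  [1,1]  acc 24  |  →24  ↓3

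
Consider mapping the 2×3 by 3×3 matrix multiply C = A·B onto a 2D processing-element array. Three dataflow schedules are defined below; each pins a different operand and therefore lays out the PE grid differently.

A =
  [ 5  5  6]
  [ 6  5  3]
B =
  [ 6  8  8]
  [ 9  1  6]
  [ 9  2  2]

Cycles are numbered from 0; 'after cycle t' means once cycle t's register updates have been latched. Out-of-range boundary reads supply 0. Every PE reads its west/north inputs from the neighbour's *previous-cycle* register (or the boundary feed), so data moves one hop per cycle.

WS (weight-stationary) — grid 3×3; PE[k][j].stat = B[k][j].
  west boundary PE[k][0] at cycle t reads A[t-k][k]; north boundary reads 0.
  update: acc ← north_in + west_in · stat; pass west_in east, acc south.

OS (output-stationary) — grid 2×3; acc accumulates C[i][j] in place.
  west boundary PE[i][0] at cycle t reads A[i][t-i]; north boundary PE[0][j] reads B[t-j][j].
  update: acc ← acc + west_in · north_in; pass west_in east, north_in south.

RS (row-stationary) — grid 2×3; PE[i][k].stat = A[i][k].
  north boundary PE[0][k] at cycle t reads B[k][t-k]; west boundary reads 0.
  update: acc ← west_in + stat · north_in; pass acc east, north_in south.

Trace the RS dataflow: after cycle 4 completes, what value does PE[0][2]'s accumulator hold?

PE[0][2].acc = 82

RS (2×3). Following PE[0][2] plus its west/north inputs:
  t=0 PE[0][1]: acc=0 h=0 v=0
  t=0 PE[0][2]: acc=0 h=0 v=0
  t=1 PE[0][1]: acc=75 h=75 v=9
  t=1 PE[0][2]: acc=0 h=0 v=0
  t=2 PE[0][1]: acc=45 h=45 v=1
  t=2 PE[0][2]: acc=129 h=129 v=9
  t=3 PE[0][1]: acc=70 h=70 v=6
  t=3 PE[0][2]: acc=57 h=57 v=2
  t=4 PE[0][1]: acc=0 h=0 v=0
  t=4 PE[0][2]: acc=82 h=82 v=2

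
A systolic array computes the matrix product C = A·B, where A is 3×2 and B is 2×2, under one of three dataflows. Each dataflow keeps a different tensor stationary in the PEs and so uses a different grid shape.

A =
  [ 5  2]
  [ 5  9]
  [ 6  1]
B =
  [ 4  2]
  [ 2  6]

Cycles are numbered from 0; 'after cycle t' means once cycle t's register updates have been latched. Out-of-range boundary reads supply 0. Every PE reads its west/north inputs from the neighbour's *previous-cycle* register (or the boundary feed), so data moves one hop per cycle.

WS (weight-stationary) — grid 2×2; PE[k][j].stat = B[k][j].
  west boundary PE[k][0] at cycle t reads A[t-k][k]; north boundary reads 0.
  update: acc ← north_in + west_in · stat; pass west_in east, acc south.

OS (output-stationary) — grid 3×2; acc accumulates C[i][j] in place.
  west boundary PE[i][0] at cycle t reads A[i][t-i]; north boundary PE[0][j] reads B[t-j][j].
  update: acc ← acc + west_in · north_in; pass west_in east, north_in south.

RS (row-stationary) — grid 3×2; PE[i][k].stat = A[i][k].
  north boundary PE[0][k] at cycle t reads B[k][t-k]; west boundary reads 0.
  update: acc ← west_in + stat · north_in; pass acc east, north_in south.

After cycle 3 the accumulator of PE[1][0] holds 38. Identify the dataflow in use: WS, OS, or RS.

— WS: 2×2; PE[1][0] trace:
  t=0 PE[1][0]: acc=0 h=0 v=0
  t=1 PE[1][0]: acc=24 h=2 v=24
  t=2 PE[1][0]: acc=38 h=9 v=38
  t=3 PE[1][0]: acc=26 h=1 v=26
— OS: 3×2; PE[1][0] trace:
  t=0 PE[1][0]: acc=0 h=0 v=0
  t=1 PE[1][0]: acc=20 h=5 v=4
  t=2 PE[1][0]: acc=38 h=9 v=2
  t=3 PE[1][0]: acc=38 h=0 v=0
— RS: 3×2; PE[1][0] trace:
  t=0 PE[1][0]: acc=0 h=0 v=0
  t=1 PE[1][0]: acc=20 h=20 v=4
  t=2 PE[1][0]: acc=10 h=10 v=2
  t=3 PE[1][0]: acc=0 h=0 v=0

dataflow = OS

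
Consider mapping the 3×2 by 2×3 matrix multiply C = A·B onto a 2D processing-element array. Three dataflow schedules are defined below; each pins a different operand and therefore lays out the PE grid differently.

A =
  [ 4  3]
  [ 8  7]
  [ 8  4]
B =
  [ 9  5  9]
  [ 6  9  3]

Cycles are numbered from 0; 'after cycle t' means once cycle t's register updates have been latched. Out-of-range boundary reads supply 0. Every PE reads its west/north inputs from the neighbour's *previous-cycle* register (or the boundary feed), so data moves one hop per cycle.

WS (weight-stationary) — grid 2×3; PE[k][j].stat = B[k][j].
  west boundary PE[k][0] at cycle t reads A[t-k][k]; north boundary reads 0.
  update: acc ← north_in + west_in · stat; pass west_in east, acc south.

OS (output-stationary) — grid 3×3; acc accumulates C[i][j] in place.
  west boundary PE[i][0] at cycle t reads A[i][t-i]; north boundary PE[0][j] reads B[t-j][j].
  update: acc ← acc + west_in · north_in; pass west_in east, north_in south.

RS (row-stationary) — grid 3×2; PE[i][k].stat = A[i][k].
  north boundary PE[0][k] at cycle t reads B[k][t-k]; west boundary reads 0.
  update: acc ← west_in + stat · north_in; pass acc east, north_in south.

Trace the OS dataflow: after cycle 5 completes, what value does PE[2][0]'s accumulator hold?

PE[2][0].acc = 96

Tracing OS — 3×3 array, target PE[2][0]:
  cycle 0: PE[1][0] → acc 0, east 0, south 0
  cycle 0: PE[2][0] → acc 0, east 0, south 0
  cycle 1: PE[1][0] → acc 72, east 8, south 9
  cycle 1: PE[2][0] → acc 0, east 0, south 0
  cycle 2: PE[1][0] → acc 114, east 7, south 6
  cycle 2: PE[2][0] → acc 72, east 8, south 9
  cycle 3: PE[1][0] → acc 114, east 0, south 0
  cycle 3: PE[2][0] → acc 96, east 4, south 6
  cycle 4: PE[1][0] → acc 114, east 0, south 0
  cycle 4: PE[2][0] → acc 96, east 0, south 0
  cycle 5: PE[1][0] → acc 114, east 0, south 0
  cycle 5: PE[2][0] → acc 96, east 0, south 0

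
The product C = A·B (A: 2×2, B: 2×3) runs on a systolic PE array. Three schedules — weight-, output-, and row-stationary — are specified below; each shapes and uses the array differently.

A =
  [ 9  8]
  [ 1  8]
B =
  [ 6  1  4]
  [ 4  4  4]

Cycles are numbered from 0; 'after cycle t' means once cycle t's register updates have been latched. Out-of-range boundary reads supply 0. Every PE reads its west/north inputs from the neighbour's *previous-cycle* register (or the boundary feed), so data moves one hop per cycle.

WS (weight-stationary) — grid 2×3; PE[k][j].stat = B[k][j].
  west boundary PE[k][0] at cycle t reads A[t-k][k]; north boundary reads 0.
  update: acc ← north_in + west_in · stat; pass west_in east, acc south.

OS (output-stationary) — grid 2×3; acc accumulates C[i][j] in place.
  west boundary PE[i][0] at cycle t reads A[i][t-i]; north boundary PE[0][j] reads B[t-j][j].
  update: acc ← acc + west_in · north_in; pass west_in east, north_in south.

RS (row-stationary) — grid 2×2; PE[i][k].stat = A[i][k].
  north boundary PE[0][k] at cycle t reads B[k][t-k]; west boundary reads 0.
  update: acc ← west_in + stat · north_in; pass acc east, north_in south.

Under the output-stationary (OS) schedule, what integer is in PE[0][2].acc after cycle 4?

PE[0][2].acc = 68

Tracing OS — 2×3 array, target PE[0][2]:
  @0  [0,1]  acc 0  |  →0  ↓0
  @0  [0,2]  acc 0  |  →0  ↓0
  @1  [0,1]  acc 9  |  →9  ↓1
  @1  [0,2]  acc 0  |  →0  ↓0
  @2  [0,1]  acc 41  |  →8  ↓4
  @2  [0,2]  acc 36  |  →9  ↓4
  @3  [0,1]  acc 41  |  →0  ↓0
  @3  [0,2]  acc 68  |  →8  ↓4
  @4  [0,1]  acc 41  |  →0  ↓0
  @4  [0,2]  acc 68  |  →0  ↓0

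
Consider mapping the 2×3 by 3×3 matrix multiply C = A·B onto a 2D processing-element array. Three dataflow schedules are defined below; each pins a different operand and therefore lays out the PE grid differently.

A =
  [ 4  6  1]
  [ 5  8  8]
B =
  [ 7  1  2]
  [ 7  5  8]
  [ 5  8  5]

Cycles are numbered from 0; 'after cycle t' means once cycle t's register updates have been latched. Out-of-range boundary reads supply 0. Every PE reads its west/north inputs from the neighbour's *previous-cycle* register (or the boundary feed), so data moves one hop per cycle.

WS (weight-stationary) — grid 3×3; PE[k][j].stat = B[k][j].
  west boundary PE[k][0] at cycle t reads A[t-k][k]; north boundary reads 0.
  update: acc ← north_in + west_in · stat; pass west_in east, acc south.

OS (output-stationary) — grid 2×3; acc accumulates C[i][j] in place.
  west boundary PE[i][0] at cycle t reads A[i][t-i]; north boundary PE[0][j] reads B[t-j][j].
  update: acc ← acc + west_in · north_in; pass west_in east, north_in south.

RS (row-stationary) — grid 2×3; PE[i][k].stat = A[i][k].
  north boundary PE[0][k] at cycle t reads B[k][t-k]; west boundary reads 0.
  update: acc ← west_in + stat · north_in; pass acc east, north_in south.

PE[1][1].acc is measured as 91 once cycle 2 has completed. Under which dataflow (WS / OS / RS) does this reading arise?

WS [3×3] PE[1][1] across cycles:
  t=0 PE[1][1]: acc=0 h=0 v=0
  t=1 PE[1][1]: acc=0 h=0 v=0
  t=2 PE[1][1]: acc=34 h=6 v=34
OS [2×3] PE[1][1] across cycles:
  t=0 PE[1][1]: acc=0 h=0 v=0
  t=1 PE[1][1]: acc=0 h=0 v=0
  t=2 PE[1][1]: acc=5 h=5 v=1
RS [2×3] PE[1][1] across cycles:
  t=0 PE[1][1]: acc=0 h=0 v=0
  t=1 PE[1][1]: acc=0 h=0 v=0
  t=2 PE[1][1]: acc=91 h=91 v=7

dataflow = RS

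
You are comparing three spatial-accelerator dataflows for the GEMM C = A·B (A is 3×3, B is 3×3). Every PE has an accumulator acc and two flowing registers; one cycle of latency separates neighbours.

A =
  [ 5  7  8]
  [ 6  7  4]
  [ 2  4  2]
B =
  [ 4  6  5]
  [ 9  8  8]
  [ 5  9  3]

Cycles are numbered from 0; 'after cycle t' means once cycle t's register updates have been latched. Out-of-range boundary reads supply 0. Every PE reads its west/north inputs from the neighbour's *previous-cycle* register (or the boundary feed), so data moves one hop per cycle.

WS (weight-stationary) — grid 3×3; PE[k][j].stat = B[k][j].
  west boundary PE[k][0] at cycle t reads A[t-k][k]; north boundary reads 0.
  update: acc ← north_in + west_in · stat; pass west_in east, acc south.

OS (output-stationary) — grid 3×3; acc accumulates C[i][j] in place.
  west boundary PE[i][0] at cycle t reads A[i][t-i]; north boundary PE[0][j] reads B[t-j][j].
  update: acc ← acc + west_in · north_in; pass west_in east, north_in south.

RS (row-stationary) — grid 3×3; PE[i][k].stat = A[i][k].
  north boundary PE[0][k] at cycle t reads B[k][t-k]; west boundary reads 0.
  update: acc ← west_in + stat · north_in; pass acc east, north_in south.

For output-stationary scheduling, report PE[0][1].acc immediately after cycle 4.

PE[0][1].acc = 158

OS on a 3×3 grid — tracing PE[0][1] and its feeders:
  0: (0,0).acc=20  regs=<5,4>
  0: (0,1).acc=0  regs=<0,0>
  1: (0,0).acc=83  regs=<7,9>
  1: (0,1).acc=30  regs=<5,6>
  2: (0,0).acc=123  regs=<8,5>
  2: (0,1).acc=86  regs=<7,8>
  3: (0,0).acc=123  regs=<0,0>
  3: (0,1).acc=158  regs=<8,9>
  4: (0,0).acc=123  regs=<0,0>
  4: (0,1).acc=158  regs=<0,0>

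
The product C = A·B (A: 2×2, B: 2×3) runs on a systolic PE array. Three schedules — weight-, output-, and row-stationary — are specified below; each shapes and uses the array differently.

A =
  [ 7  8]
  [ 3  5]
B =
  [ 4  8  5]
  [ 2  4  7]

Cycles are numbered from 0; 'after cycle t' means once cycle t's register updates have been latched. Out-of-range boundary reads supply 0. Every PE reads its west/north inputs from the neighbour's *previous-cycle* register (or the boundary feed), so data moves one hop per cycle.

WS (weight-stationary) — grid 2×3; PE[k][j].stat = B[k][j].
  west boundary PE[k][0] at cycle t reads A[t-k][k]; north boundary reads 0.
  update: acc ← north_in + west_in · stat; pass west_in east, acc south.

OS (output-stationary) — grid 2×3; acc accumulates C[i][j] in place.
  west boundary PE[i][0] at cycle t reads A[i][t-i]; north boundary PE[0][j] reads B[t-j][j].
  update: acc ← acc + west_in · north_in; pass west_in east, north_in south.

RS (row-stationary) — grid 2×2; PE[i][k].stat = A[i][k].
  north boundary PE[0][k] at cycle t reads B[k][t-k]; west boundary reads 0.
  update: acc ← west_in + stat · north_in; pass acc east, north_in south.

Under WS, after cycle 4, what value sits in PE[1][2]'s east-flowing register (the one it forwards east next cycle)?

register = 5

WS (2×3). Following PE[1][2] plus its west/north inputs:
  cycle 0: PE[0][2] → acc 0, east 0, south 0
  cycle 0: PE[1][1] → acc 0, east 0, south 0
  cycle 0: PE[1][2] → acc 0, east 0, south 0
  cycle 1: PE[0][2] → acc 0, east 0, south 0
  cycle 1: PE[1][1] → acc 0, east 0, south 0
  cycle 1: PE[1][2] → acc 0, east 0, south 0
  cycle 2: PE[0][2] → acc 35, east 7, south 35
  cycle 2: PE[1][1] → acc 88, east 8, south 88
  cycle 2: PE[1][2] → acc 0, east 0, south 0
  cycle 3: PE[0][2] → acc 15, east 3, south 15
  cycle 3: PE[1][1] → acc 44, east 5, south 44
  cycle 3: PE[1][2] → acc 91, east 8, south 91
  cycle 4: PE[0][2] → acc 0, east 0, south 0
  cycle 4: PE[1][1] → acc 0, east 0, south 0
  cycle 4: PE[1][2] → acc 50, east 5, south 50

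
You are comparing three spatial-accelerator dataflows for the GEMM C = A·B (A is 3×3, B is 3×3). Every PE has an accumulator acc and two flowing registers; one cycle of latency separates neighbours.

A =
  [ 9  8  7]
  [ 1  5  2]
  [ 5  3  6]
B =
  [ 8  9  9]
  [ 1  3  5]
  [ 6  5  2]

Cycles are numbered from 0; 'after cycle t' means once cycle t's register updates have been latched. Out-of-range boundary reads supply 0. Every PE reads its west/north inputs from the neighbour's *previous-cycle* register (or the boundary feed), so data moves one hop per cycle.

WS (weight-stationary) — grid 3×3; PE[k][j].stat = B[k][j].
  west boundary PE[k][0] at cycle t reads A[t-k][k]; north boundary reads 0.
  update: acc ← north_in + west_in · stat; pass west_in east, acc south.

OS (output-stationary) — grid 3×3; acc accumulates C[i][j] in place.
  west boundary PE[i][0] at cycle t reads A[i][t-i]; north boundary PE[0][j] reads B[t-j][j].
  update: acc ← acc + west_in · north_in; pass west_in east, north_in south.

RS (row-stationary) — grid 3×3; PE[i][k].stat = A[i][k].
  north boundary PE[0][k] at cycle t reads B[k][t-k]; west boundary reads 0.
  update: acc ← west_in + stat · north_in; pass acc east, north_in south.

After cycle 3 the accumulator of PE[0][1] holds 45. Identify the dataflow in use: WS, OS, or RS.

— WS: 3×3; PE[0][1] trace:
  after 0 — PE[0][1] acc=0, pass-E 0, pass-S 0
  after 1 — PE[0][1] acc=81, pass-E 9, pass-S 81
  after 2 — PE[0][1] acc=9, pass-E 1, pass-S 9
  after 3 — PE[0][1] acc=45, pass-E 5, pass-S 45
— OS: 3×3; PE[0][1] trace:
  after 0 — PE[0][1] acc=0, pass-E 0, pass-S 0
  after 1 — PE[0][1] acc=81, pass-E 9, pass-S 9
  after 2 — PE[0][1] acc=105, pass-E 8, pass-S 3
  after 3 — PE[0][1] acc=140, pass-E 7, pass-S 5
— RS: 3×3; PE[0][1] trace:
  after 0 — PE[0][1] acc=0, pass-E 0, pass-S 0
  after 1 — PE[0][1] acc=80, pass-E 80, pass-S 1
  after 2 — PE[0][1] acc=105, pass-E 105, pass-S 3
  after 3 — PE[0][1] acc=121, pass-E 121, pass-S 5

dataflow = WS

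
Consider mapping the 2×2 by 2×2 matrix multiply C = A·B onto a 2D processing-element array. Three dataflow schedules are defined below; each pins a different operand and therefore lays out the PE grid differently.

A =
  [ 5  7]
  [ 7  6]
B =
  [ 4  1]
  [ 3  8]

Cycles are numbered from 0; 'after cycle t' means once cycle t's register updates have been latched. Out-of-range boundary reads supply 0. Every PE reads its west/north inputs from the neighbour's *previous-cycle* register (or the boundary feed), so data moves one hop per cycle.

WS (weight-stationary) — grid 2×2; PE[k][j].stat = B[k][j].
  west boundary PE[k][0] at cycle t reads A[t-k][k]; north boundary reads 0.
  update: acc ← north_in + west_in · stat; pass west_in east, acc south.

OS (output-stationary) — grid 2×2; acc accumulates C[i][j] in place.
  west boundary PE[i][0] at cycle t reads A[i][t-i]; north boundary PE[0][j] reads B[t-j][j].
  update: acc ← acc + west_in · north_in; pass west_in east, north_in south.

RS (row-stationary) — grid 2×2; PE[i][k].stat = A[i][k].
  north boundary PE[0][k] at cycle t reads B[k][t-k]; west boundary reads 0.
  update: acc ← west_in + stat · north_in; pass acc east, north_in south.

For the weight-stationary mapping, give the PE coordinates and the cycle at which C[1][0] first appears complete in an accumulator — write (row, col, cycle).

WS — PE[1][0] is where C[1][0] collects:
  t=0 PE[1][0]: acc=0 h=0 v=0
  t=1 PE[1][0]: acc=41 h=7 v=41
  t=2 PE[1][0]: acc=46 h=6 v=46

(row, col, cycle) = (1, 0, 2)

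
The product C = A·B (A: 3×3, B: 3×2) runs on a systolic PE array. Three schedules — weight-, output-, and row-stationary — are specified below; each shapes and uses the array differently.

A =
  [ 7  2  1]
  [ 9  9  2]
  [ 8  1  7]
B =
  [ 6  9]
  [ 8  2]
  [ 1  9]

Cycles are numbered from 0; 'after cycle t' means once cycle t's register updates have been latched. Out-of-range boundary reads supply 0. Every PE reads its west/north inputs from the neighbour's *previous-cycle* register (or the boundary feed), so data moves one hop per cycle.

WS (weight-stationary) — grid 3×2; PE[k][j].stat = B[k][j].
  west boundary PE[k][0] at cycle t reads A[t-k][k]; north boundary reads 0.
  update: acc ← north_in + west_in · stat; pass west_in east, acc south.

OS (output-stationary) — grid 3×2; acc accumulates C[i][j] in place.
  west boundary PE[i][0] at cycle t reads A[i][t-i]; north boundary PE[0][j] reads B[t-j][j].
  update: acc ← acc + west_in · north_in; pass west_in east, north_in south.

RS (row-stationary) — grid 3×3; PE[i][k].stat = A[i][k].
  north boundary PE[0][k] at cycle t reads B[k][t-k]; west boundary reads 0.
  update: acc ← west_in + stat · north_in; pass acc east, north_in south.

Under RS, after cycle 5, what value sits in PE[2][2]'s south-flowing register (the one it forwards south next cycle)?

register = 9

RS 3×3: PE[2][2] cycle-by-cycle (with neighbour feeds):
  cycle 0: PE[1][2] → acc 0, east 0, south 0
  cycle 0: PE[2][1] → acc 0, east 0, south 0
  cycle 0: PE[2][2] → acc 0, east 0, south 0
  cycle 1: PE[1][2] → acc 0, east 0, south 0
  cycle 1: PE[2][1] → acc 0, east 0, south 0
  cycle 1: PE[2][2] → acc 0, east 0, south 0
  cycle 2: PE[1][2] → acc 0, east 0, south 0
  cycle 2: PE[2][1] → acc 0, east 0, south 0
  cycle 2: PE[2][2] → acc 0, east 0, south 0
  cycle 3: PE[1][2] → acc 128, east 128, south 1
  cycle 3: PE[2][1] → acc 56, east 56, south 8
  cycle 3: PE[2][2] → acc 0, east 0, south 0
  cycle 4: PE[1][2] → acc 117, east 117, south 9
  cycle 4: PE[2][1] → acc 74, east 74, south 2
  cycle 4: PE[2][2] → acc 63, east 63, south 1
  cycle 5: PE[1][2] → acc 0, east 0, south 0
  cycle 5: PE[2][1] → acc 0, east 0, south 0
  cycle 5: PE[2][2] → acc 137, east 137, south 9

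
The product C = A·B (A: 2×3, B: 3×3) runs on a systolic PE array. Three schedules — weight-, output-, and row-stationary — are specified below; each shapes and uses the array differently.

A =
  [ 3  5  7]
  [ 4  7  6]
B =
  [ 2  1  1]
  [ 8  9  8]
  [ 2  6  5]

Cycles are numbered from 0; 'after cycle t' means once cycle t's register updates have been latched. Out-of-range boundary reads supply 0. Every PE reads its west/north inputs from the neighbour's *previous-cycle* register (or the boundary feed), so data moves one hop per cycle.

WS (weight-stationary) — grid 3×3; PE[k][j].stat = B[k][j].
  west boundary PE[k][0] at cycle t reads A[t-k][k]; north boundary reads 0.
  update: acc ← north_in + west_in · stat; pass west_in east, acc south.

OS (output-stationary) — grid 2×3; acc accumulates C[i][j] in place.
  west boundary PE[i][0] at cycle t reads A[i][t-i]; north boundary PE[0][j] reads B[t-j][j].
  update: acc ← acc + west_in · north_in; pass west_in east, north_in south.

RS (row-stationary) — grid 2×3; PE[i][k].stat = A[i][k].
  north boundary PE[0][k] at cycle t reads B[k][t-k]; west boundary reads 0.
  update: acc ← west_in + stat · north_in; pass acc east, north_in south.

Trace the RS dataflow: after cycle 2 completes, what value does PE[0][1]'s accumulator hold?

PE[0][1].acc = 48

RS on a 2×3 grid — tracing PE[0][1] and its feeders:
  c0 r0c0: 6 / 6 / 2
  c0 r0c1: 0 / 0 / 0
  c1 r0c0: 3 / 3 / 1
  c1 r0c1: 46 / 46 / 8
  c2 r0c0: 3 / 3 / 1
  c2 r0c1: 48 / 48 / 9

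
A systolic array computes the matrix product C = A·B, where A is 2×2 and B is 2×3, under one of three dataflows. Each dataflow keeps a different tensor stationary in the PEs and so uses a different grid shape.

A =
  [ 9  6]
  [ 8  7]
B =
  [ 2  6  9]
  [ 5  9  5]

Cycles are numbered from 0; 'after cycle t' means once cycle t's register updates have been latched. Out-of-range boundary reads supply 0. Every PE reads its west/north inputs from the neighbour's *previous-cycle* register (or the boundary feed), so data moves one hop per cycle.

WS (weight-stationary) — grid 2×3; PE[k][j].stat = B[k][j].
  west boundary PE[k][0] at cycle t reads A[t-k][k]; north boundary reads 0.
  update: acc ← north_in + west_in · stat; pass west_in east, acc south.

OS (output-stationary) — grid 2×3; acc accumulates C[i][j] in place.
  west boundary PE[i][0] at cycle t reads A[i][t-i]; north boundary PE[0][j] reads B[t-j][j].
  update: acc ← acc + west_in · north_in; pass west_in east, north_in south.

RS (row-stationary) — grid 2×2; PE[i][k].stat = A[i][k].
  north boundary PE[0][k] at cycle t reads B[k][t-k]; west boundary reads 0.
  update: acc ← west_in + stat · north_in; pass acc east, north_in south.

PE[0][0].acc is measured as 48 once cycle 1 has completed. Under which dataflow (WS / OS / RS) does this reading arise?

dataflow = OS

Under WS (2×3), PE[0][0]:
  c0 r0c0: 18 / 9 / 18
  c1 r0c0: 16 / 8 / 16
Under OS (2×3), PE[0][0]:
  c0 r0c0: 18 / 9 / 2
  c1 r0c0: 48 / 6 / 5
Under RS (2×2), PE[0][0]:
  c0 r0c0: 18 / 18 / 2
  c1 r0c0: 54 / 54 / 6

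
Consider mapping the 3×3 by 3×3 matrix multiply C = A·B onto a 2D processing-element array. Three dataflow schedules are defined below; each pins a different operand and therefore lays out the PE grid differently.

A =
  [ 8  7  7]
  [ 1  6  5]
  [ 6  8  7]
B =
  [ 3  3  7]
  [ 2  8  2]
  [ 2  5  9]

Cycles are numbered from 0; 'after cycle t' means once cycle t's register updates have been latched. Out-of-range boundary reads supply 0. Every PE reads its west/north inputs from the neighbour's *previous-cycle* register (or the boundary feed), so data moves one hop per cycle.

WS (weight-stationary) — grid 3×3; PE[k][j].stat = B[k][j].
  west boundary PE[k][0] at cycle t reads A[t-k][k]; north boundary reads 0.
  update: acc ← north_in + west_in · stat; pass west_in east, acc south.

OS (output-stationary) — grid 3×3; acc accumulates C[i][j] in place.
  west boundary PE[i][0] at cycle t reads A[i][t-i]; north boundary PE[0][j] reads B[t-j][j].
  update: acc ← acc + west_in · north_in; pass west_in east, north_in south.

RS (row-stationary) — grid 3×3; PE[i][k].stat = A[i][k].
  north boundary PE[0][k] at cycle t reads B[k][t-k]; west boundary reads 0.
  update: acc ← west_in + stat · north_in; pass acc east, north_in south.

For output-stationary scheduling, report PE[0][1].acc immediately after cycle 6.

OS on a 3×3 grid — tracing PE[0][1] and its feeders:
  [0] (0,0) acc=24 (h:8 v:3)
  [0] (0,1) acc=0 (h:0 v:0)
  [1] (0,0) acc=38 (h:7 v:2)
  [1] (0,1) acc=24 (h:8 v:3)
  [2] (0,0) acc=52 (h:7 v:2)
  [2] (0,1) acc=80 (h:7 v:8)
  [3] (0,0) acc=52 (h:0 v:0)
  [3] (0,1) acc=115 (h:7 v:5)
  [4] (0,0) acc=52 (h:0 v:0)
  [4] (0,1) acc=115 (h:0 v:0)
  [5] (0,0) acc=52 (h:0 v:0)
  [5] (0,1) acc=115 (h:0 v:0)
  [6] (0,0) acc=52 (h:0 v:0)
  [6] (0,1) acc=115 (h:0 v:0)

PE[0][1].acc = 115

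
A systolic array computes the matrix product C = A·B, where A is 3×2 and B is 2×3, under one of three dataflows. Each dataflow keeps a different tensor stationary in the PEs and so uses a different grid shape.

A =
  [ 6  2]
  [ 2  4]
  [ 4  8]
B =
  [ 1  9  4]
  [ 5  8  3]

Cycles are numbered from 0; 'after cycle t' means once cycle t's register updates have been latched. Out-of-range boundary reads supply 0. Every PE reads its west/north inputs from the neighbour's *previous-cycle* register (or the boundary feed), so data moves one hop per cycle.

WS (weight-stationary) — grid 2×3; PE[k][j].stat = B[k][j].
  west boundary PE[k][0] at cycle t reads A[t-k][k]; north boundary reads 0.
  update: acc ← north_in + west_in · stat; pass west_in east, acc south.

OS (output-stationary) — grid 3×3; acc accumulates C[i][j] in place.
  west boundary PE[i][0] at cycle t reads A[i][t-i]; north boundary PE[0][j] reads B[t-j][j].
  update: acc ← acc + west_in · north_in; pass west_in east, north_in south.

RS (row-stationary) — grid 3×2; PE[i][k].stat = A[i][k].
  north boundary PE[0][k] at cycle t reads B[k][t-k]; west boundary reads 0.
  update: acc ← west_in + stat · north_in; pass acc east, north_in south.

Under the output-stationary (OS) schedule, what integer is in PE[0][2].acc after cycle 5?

OS 3×3: PE[0][2] cycle-by-cycle (with neighbour feeds):
  [0] (0,1) acc=0 (h:0 v:0)
  [0] (0,2) acc=0 (h:0 v:0)
  [1] (0,1) acc=54 (h:6 v:9)
  [1] (0,2) acc=0 (h:0 v:0)
  [2] (0,1) acc=70 (h:2 v:8)
  [2] (0,2) acc=24 (h:6 v:4)
  [3] (0,1) acc=70 (h:0 v:0)
  [3] (0,2) acc=30 (h:2 v:3)
  [4] (0,1) acc=70 (h:0 v:0)
  [4] (0,2) acc=30 (h:0 v:0)
  [5] (0,1) acc=70 (h:0 v:0)
  [5] (0,2) acc=30 (h:0 v:0)

PE[0][2].acc = 30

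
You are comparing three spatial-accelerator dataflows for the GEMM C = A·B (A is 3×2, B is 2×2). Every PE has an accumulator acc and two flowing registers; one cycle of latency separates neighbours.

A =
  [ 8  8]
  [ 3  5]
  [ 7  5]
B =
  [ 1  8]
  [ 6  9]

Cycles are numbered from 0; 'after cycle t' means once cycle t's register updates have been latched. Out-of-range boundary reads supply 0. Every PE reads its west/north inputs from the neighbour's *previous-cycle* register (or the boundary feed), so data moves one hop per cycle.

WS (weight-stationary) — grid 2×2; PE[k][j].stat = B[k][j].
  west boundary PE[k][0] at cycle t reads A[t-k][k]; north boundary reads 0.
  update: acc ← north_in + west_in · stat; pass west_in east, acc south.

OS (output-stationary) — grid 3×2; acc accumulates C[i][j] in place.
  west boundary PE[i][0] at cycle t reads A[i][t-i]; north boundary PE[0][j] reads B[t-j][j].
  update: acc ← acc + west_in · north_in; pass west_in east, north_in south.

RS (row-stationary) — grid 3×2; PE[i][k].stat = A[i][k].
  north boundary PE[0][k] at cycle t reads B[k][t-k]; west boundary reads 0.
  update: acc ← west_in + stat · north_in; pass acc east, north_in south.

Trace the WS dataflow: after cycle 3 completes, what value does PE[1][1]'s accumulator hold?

PE[1][1].acc = 69

WS (2×2). Following PE[1][1] plus its west/north inputs:
  @0  [0,1]  acc 0  |  →0  ↓0
  @0  [1,0]  acc 0  |  →0  ↓0
  @0  [1,1]  acc 0  |  →0  ↓0
  @1  [0,1]  acc 64  |  →8  ↓64
  @1  [1,0]  acc 56  |  →8  ↓56
  @1  [1,1]  acc 0  |  →0  ↓0
  @2  [0,1]  acc 24  |  →3  ↓24
  @2  [1,0]  acc 33  |  →5  ↓33
  @2  [1,1]  acc 136  |  →8  ↓136
  @3  [0,1]  acc 56  |  →7  ↓56
  @3  [1,0]  acc 37  |  →5  ↓37
  @3  [1,1]  acc 69  |  →5  ↓69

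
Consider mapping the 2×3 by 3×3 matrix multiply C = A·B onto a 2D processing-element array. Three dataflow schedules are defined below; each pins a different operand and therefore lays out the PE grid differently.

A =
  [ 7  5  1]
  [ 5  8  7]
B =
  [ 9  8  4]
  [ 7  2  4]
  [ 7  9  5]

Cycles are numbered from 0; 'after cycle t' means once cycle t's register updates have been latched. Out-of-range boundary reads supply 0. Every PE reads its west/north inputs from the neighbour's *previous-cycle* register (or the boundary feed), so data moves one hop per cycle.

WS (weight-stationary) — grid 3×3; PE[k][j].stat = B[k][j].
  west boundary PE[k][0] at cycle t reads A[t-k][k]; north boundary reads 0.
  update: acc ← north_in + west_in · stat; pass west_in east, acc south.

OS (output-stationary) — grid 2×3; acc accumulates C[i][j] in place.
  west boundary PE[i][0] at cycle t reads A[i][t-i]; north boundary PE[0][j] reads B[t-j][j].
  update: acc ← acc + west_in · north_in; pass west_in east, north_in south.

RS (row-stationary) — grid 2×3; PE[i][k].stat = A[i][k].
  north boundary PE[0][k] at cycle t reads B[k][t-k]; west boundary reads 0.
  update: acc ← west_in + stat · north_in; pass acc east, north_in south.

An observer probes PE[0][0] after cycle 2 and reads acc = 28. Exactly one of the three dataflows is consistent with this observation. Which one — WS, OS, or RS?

dataflow = RS

WS (3×3 grid), PE[0][0]:
  c0 r0c0: 63 / 7 / 63
  c1 r0c0: 45 / 5 / 45
  c2 r0c0: 0 / 0 / 0
OS (2×3 grid), PE[0][0]:
  c0 r0c0: 63 / 7 / 9
  c1 r0c0: 98 / 5 / 7
  c2 r0c0: 105 / 1 / 7
RS (2×3 grid), PE[0][0]:
  c0 r0c0: 63 / 63 / 9
  c1 r0c0: 56 / 56 / 8
  c2 r0c0: 28 / 28 / 4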